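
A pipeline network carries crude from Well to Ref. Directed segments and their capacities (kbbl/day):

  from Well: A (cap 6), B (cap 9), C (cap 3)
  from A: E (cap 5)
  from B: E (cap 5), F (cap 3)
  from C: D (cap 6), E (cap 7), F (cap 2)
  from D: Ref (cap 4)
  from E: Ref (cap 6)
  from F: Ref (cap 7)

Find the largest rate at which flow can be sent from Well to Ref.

12

Augment Well→A→E→Ref: bottleneck 5, flow now 5.
Augment Well→B→E→Ref: bottleneck 1, flow now 6.
Augment Well→B→F→Ref: bottleneck 3, flow now 9.
Augment Well→C→D→Ref: bottleneck 3, flow now 12.
No augmenting path remains; maximum flow = 12.
In the residual graph, reachable from Well: {Well, A, B, E}.
Min-cut edges: Well→C (3), B→F (3), E→Ref (6); capacity 3 + 3 + 6 = 12.
This cut is saturated, so no flow can exceed 12.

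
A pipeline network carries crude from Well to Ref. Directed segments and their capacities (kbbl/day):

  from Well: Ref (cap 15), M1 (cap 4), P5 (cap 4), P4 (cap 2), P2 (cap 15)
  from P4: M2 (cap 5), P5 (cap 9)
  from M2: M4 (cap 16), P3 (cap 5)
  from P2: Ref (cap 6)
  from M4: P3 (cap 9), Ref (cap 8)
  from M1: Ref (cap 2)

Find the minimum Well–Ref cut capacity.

25

Augment Well→Ref: bottleneck 15, flow now 15.
Augment Well→P2→Ref: bottleneck 6, flow now 21.
Augment Well→M1→Ref: bottleneck 2, flow now 23.
Augment Well→P4→M2→M4→Ref: bottleneck 2, flow now 25.
No augmenting path remains; maximum flow = 25.
By max-flow min-cut, the minimum cut capacity equals the max flow.
In the residual graph, reachable from Well: {Well, P2, P5, M1}.
Min-cut edges: Well→P4 (2), Well→Ref (15), P2→Ref (6), M1→Ref (2); capacity 2 + 15 + 6 + 2 = 25.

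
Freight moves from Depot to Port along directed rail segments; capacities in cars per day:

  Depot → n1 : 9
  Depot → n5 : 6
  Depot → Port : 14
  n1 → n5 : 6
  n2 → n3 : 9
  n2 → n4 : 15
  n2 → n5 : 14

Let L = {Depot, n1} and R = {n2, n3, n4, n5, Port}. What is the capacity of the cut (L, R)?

Edges leaving {Depot, n1}: Depot→n5 (6), Depot→Port (14), n1→n5 (6).
Cut capacity = 6 + 14 + 6 = 26.

26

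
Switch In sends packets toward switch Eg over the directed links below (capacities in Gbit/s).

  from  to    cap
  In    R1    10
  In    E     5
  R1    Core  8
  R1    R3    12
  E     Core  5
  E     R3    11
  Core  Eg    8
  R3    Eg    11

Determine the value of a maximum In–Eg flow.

Augment In→R1→Core→Eg: bottleneck 8, flow now 8.
Augment In→R1→R3→Eg: bottleneck 2, flow now 10.
Augment In→E→R3→Eg: bottleneck 5, flow now 15.
No augmenting path remains; maximum flow = 15.
In the residual graph, reachable from In: {In}.
Min-cut edges: In→R1 (10), In→E (5); capacity 10 + 5 = 15.
This cut is saturated, so no flow can exceed 15.

15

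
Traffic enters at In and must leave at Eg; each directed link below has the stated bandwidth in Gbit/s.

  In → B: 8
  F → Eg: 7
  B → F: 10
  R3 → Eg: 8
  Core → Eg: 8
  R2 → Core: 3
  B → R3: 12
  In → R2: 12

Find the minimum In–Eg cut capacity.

Augment In→B→F→Eg: bottleneck 7, flow now 7.
Augment In→B→R3→Eg: bottleneck 1, flow now 8.
Augment In→R2→Core→Eg: bottleneck 3, flow now 11.
No augmenting path remains; maximum flow = 11.
By max-flow min-cut, the minimum cut capacity equals the max flow.
In the residual graph, reachable from In: {In, R2}.
Min-cut edges: In→B (8), R2→Core (3); capacity 8 + 3 = 11.

11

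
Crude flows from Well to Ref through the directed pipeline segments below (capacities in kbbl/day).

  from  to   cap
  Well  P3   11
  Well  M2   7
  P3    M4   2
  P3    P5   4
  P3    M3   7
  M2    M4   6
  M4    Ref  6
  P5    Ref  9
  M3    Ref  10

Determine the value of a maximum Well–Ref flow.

17

Augment Well→P3→M4→Ref: bottleneck 2, flow now 2.
Augment Well→P3→P5→Ref: bottleneck 4, flow now 6.
Augment Well→P3→M3→Ref: bottleneck 5, flow now 11.
Augment Well→M2→M4→Ref: bottleneck 4, flow now 15.
Augment Well→M2→M4→P3→M3→Ref: bottleneck 2, flow now 17. (uses reverse residual edge)
No augmenting path remains; maximum flow = 17.
In the residual graph, reachable from Well: {Well, M2}.
Min-cut edges: Well→P3 (11), M2→M4 (6); capacity 11 + 6 = 17.
This cut is saturated, so no flow can exceed 17.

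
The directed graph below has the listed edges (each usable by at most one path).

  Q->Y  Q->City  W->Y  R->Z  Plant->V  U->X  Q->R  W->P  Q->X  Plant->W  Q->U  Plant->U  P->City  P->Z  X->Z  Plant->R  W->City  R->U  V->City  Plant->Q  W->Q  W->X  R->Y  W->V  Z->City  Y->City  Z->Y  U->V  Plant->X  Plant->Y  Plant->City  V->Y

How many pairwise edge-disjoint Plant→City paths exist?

Assign every edge capacity 1; by Menger, the answer equals the max flow.
Path Plant→City (+1); total 1.
Path Plant→Q→City (+1); total 2.
Path Plant→V→City (+1); total 3.
Path Plant→W→City (+1); total 4.
Path Plant→Y→City (+1); total 5.
Path Plant→R→Z→City (+1); total 6.
No residual Plant→City path; max flow = 6.
Certifying cut of size 6: {Plant→City, Plant→Q, Plant→W, V→City, Y→City, Z→City}.

6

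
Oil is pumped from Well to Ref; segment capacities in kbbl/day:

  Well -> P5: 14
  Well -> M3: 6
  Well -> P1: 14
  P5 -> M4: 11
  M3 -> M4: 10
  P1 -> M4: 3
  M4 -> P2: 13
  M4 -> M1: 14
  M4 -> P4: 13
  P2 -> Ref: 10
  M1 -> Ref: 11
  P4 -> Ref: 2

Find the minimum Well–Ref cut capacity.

Augment Well→P5→M4→P2→Ref: bottleneck 10, flow now 10.
Augment Well→P5→M4→M1→Ref: bottleneck 1, flow now 11.
Augment Well→M3→M4→M1→Ref: bottleneck 6, flow now 17.
Augment Well→P1→M4→M1→Ref: bottleneck 3, flow now 20.
No augmenting path remains; maximum flow = 20.
By max-flow min-cut, the minimum cut capacity equals the max flow.
In the residual graph, reachable from Well: {Well, P5, P1}.
Min-cut edges: Well→M3 (6), P5→M4 (11), P1→M4 (3); capacity 6 + 11 + 3 = 20.

20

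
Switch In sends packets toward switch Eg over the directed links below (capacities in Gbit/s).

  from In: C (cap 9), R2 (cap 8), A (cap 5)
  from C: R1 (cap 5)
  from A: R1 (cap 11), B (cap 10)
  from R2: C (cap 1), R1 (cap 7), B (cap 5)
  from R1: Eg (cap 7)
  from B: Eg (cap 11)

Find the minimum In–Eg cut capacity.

Augment In→C→R1→Eg: bottleneck 5, flow now 5.
Augment In→A→R1→Eg: bottleneck 2, flow now 7.
Augment In→A→B→Eg: bottleneck 3, flow now 10.
Augment In→R2→B→Eg: bottleneck 5, flow now 15.
Augment In→R2→R1→A→B→Eg: bottleneck 2, flow now 17. (uses reverse residual edge)
No augmenting path remains; maximum flow = 17.
By max-flow min-cut, the minimum cut capacity equals the max flow.
In the residual graph, reachable from In: {In, C, R2, R1}.
Min-cut edges: In→A (5), R2→B (5), R1→Eg (7); capacity 5 + 5 + 7 = 17.

17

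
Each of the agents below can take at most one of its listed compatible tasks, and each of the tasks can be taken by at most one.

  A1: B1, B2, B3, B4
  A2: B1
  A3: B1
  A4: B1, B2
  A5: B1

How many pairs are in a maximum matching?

Unit-capacity flow: source→left, listed edges, right→sink; max matching = max flow.
Augmenting path A1→B1 (+1); matched 1.
Augmenting path A4→B2 (+1); matched 2.
Augmenting path A2→B1→A1→B3 (+1); matched 3.
No augmenting path remains; maximum matching = 3.
König certificate: {A1, A4, B1} is a vertex cover of size 3 (every listed pair touches it), so no matching can be larger.

3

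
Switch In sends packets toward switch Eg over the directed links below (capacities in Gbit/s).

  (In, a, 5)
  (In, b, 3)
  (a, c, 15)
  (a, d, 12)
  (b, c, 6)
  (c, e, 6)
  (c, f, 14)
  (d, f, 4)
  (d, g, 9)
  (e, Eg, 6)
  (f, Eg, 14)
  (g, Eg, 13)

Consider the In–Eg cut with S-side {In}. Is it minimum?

Given cut capacity: 5 + 3 = 8.
Augment In→a→c→e→Eg: bottleneck 5, flow now 5.
Augment In→b→c→e→Eg: bottleneck 1, flow now 6.
Augment In→b→c→f→Eg: bottleneck 2, flow now 8.
No augmenting path remains; maximum flow = 8.
Cut capacity 8 equals the max flow, so it is a minimum cut.

Yes — it is a minimum cut (capacity 8).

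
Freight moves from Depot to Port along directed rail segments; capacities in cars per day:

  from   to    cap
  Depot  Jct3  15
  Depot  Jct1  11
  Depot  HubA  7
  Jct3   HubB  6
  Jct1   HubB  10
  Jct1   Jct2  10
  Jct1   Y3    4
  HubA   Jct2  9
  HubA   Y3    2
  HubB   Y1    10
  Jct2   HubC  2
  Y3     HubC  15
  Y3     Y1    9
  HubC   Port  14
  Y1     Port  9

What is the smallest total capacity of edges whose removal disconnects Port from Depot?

Augment Depot→Jct3→HubB→Y1→Port: bottleneck 6, flow now 6.
Augment Depot→Jct1→HubB→Y1→Port: bottleneck 3, flow now 9.
Augment Depot→Jct1→Jct2→HubC→Port: bottleneck 2, flow now 11.
Augment Depot→Jct1→Y3→HubC→Port: bottleneck 4, flow now 15.
Augment Depot→HubA→Y3→HubC→Port: bottleneck 2, flow now 17.
No augmenting path remains; maximum flow = 17.
By max-flow min-cut, the minimum cut capacity equals the max flow.
In the residual graph, reachable from Depot: {Depot, Jct3, Jct1, HubA, HubB, Jct2, Y1}.
Min-cut edges: Jct1→Y3 (4), HubA→Y3 (2), Jct2→HubC (2), Y1→Port (9); capacity 4 + 2 + 2 + 9 = 17.

17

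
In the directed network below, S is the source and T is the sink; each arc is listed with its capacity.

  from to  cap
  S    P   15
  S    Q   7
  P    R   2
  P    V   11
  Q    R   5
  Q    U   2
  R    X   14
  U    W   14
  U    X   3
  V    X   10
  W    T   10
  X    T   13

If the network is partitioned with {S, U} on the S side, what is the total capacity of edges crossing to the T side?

Edges leaving {S, U}: S→P (15), S→Q (7), U→W (14), U→X (3).
Cut capacity = 15 + 7 + 14 + 3 = 39.

39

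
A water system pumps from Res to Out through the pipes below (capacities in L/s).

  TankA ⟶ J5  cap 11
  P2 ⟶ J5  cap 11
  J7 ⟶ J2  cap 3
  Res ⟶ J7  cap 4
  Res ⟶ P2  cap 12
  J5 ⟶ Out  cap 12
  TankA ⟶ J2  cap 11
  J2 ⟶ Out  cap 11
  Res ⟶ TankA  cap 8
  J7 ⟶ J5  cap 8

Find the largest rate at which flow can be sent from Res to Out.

23

Augment Res→J7→J2→Out: bottleneck 3, flow now 3.
Augment Res→J7→J5→Out: bottleneck 1, flow now 4.
Augment Res→P2→J5→Out: bottleneck 11, flow now 15.
Augment Res→TankA→J2→Out: bottleneck 8, flow now 23.
No augmenting path remains; maximum flow = 23.
In the residual graph, reachable from Res: {Res, P2}.
Min-cut edges: Res→J7 (4), Res→TankA (8), P2→J5 (11); capacity 4 + 8 + 11 = 23.
This cut is saturated, so no flow can exceed 23.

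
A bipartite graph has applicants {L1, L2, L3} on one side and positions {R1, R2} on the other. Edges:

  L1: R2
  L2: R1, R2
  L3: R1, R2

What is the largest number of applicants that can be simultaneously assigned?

Unit-capacity flow: source→left, listed edges, right→sink; max matching = max flow.
Augmenting path L1→R2 (+1); matched 1.
Augmenting path L2→R1 (+1); matched 2.
No augmenting path remains; maximum matching = 2.
König certificate: {R1, R2} is a vertex cover of size 2 (every listed pair touches it), so no matching can be larger.

2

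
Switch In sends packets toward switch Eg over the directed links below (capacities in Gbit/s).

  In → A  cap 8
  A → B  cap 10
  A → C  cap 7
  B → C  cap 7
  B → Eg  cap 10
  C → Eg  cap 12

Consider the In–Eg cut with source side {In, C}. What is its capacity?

Edges leaving {In, C}: In→A (8), C→Eg (12).
Cut capacity = 8 + 12 = 20.

20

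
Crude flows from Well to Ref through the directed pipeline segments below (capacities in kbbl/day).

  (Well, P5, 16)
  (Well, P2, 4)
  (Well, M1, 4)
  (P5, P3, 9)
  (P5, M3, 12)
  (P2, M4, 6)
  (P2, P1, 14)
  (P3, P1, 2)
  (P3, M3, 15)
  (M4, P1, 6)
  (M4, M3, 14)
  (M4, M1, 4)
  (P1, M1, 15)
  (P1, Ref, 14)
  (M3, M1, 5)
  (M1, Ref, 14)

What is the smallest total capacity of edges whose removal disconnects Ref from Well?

15

Augment Well→M1→Ref: bottleneck 4, flow now 4.
Augment Well→P2→P1→Ref: bottleneck 4, flow now 8.
Augment Well→P5→P3→P1→Ref: bottleneck 2, flow now 10.
Augment Well→P5→M3→M1→Ref: bottleneck 5, flow now 15.
No augmenting path remains; maximum flow = 15.
By max-flow min-cut, the minimum cut capacity equals the max flow.
In the residual graph, reachable from Well: {Well, P5, P3, M3}.
Min-cut edges: Well→P2 (4), Well→M1 (4), P3→P1 (2), M3→M1 (5); capacity 4 + 4 + 2 + 5 = 15.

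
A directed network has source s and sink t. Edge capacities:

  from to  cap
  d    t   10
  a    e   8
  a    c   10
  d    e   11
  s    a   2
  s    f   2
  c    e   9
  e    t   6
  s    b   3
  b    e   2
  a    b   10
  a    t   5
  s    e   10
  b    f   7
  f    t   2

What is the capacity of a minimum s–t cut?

Augment s→a→t: bottleneck 2, flow now 2.
Augment s→e→t: bottleneck 6, flow now 8.
Augment s→f→t: bottleneck 2, flow now 10.
No augmenting path remains; maximum flow = 10.
By max-flow min-cut, the minimum cut capacity equals the max flow.
In the residual graph, reachable from s: {s, b, e, f}.
Min-cut edges: s→a (2), e→t (6), f→t (2); capacity 2 + 6 + 2 = 10.

10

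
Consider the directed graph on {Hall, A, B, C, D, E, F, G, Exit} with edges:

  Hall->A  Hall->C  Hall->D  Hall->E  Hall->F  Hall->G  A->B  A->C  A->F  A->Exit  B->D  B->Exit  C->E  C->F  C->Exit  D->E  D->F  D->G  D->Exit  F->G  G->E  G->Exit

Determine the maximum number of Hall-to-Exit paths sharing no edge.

4

Assign every edge capacity 1; by Menger, the answer equals the max flow.
Path Hall→A→Exit (+1); total 1.
Path Hall→C→Exit (+1); total 2.
Path Hall→D→Exit (+1); total 3.
Path Hall→G→Exit (+1); total 4.
No residual Hall→Exit path; max flow = 4.
Certifying cut of size 4: {G→Exit, Hall→A, Hall→C, Hall→D}.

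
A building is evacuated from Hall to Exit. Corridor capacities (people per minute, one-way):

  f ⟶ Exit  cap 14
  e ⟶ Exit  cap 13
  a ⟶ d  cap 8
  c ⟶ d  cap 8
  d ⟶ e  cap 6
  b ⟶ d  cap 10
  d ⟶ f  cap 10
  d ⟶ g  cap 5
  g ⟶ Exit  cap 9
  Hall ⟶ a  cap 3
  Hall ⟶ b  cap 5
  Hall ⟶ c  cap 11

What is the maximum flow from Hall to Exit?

Augment Hall→a→d→e→Exit: bottleneck 3, flow now 3.
Augment Hall→b→d→e→Exit: bottleneck 3, flow now 6.
Augment Hall→b→d→f→Exit: bottleneck 2, flow now 8.
Augment Hall→c→d→f→Exit: bottleneck 8, flow now 16.
No augmenting path remains; maximum flow = 16.
In the residual graph, reachable from Hall: {Hall, c}.
Min-cut edges: Hall→a (3), Hall→b (5), c→d (8); capacity 3 + 5 + 8 = 16.
This cut is saturated, so no flow can exceed 16.

16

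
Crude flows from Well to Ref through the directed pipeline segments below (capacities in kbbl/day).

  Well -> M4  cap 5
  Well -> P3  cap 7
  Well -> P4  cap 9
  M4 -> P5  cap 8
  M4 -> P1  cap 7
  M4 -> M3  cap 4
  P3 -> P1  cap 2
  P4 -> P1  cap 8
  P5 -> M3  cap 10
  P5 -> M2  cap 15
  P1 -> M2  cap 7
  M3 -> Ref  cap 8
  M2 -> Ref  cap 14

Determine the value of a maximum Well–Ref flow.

Augment Well→M4→M3→Ref: bottleneck 4, flow now 4.
Augment Well→M4→P5→M3→Ref: bottleneck 1, flow now 5.
Augment Well→P3→P1→M2→Ref: bottleneck 2, flow now 7.
Augment Well→P4→P1→M2→Ref: bottleneck 5, flow now 12.
No augmenting path remains; maximum flow = 12.
In the residual graph, reachable from Well: {Well, P3, P4, P1}.
Min-cut edges: Well→M4 (5), P1→M2 (7); capacity 5 + 7 = 12.
This cut is saturated, so no flow can exceed 12.

12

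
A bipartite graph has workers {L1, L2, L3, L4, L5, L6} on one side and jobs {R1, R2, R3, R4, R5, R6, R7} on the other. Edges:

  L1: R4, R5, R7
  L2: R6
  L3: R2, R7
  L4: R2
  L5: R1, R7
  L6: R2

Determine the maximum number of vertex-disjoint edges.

5

Unit-capacity flow: source→left, listed edges, right→sink; max matching = max flow.
Augmenting path L1→R4 (+1); matched 1.
Augmenting path L2→R6 (+1); matched 2.
Augmenting path L3→R2 (+1); matched 3.
Augmenting path L5→R1 (+1); matched 4.
Augmenting path L4→R2→L3→R7 (+1); matched 5.
No augmenting path remains; maximum matching = 5.
König certificate: {L1, L2, L3, L5, R2} is a vertex cover of size 5 (every listed pair touches it), so no matching can be larger.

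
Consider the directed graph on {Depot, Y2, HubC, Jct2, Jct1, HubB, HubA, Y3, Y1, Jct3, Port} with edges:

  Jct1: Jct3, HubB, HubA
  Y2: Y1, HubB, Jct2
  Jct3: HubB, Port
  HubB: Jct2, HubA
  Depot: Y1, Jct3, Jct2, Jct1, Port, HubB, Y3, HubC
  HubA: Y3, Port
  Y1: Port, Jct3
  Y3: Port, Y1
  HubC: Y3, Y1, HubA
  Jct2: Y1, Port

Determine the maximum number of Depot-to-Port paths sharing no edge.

Assign every edge capacity 1; by Menger, the answer equals the max flow.
Path Depot→Port (+1); total 1.
Path Depot→Jct2→Port (+1); total 2.
Path Depot→Y3→Port (+1); total 3.
Path Depot→Y1→Port (+1); total 4.
Path Depot→Jct3→Port (+1); total 5.
Path Depot→HubC→HubA→Port (+1); total 6.
No residual Depot→Port path; max flow = 6.
Certifying cut of size 6: {Depot→Port, HubA→Port, Jct2→Port, Jct3→Port, Y1→Port, Y3→Port}.

6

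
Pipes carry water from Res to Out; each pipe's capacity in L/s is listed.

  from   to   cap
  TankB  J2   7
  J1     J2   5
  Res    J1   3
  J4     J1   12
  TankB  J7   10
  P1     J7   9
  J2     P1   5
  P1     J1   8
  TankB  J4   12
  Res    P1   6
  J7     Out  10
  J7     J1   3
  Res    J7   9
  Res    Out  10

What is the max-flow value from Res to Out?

20

Augment Res→Out: bottleneck 10, flow now 10.
Augment Res→J7→Out: bottleneck 9, flow now 19.
Augment Res→P1→J7→Out: bottleneck 1, flow now 20.
No augmenting path remains; maximum flow = 20.
In the residual graph, reachable from Res: {Res, P1, J7, J1, J2}.
Min-cut edges: Res→Out (10), J7→Out (10); capacity 10 + 10 = 20.
This cut is saturated, so no flow can exceed 20.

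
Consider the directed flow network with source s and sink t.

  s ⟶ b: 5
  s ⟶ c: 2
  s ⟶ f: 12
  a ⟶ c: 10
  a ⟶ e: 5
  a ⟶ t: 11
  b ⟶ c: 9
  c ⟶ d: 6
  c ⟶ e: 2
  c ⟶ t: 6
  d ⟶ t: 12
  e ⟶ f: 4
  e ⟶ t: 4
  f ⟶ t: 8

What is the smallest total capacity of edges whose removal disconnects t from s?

Augment s→c→t: bottleneck 2, flow now 2.
Augment s→f→t: bottleneck 8, flow now 10.
Augment s→b→c→t: bottleneck 4, flow now 14.
Augment s→b→c→d→t: bottleneck 1, flow now 15.
No augmenting path remains; maximum flow = 15.
By max-flow min-cut, the minimum cut capacity equals the max flow.
In the residual graph, reachable from s: {s, f}.
Min-cut edges: s→b (5), s→c (2), f→t (8); capacity 5 + 2 + 8 = 15.

15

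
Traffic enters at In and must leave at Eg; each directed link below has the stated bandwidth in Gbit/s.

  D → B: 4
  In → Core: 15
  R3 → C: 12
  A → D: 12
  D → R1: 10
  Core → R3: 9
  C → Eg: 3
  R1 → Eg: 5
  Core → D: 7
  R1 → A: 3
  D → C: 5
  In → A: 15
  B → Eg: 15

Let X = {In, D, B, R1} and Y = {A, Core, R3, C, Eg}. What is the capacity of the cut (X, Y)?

Edges leaving {In, D, B, R1}: In→A (15), In→Core (15), D→C (5), B→Eg (15), R1→A (3), R1→Eg (5).
Cut capacity = 15 + 15 + 5 + 15 + 3 + 5 = 58.

58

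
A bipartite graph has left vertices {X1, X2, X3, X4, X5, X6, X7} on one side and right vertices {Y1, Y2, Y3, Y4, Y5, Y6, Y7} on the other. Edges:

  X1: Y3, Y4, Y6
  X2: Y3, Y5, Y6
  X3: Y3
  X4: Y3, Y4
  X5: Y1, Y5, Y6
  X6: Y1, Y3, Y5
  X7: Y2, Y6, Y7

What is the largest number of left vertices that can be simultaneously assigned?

6

Unit-capacity flow: source→left, listed edges, right→sink; max matching = max flow.
Augmenting path X1→Y3 (+1); matched 1.
Augmenting path X2→Y5 (+1); matched 2.
Augmenting path X4→Y4 (+1); matched 3.
Augmenting path X5→Y1 (+1); matched 4.
Augmenting path X7→Y2 (+1); matched 5.
Augmenting path X3→Y3→X1→Y6 (+1); matched 6.
No augmenting path remains; maximum matching = 6.
König certificate: {X7, Y1, Y3, Y4, Y5, Y6} is a vertex cover of size 6 (every listed pair touches it), so no matching can be larger.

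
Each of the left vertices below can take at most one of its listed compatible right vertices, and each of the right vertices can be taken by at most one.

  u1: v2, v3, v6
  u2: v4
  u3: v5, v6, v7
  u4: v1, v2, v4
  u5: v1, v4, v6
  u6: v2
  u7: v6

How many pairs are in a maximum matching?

Unit-capacity flow: source→left, listed edges, right→sink; max matching = max flow.
Augmenting path u1→v2 (+1); matched 1.
Augmenting path u2→v4 (+1); matched 2.
Augmenting path u3→v5 (+1); matched 3.
Augmenting path u4→v1 (+1); matched 4.
Augmenting path u5→v6 (+1); matched 5.
Augmenting path u6→v2→u1→v3 (+1); matched 6.
No augmenting path remains; maximum matching = 6.
König certificate: {u1, u3, v1, v2, v4, v6} is a vertex cover of size 6 (every listed pair touches it), so no matching can be larger.

6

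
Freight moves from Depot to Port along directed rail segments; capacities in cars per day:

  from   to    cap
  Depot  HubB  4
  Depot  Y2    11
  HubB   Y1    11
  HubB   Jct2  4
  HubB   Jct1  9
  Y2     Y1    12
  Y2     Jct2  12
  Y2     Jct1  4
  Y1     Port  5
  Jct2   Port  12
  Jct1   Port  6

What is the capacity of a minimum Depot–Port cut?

Augment Depot→HubB→Y1→Port: bottleneck 4, flow now 4.
Augment Depot→Y2→Y1→Port: bottleneck 1, flow now 5.
Augment Depot→Y2→Jct2→Port: bottleneck 10, flow now 15.
No augmenting path remains; maximum flow = 15.
By max-flow min-cut, the minimum cut capacity equals the max flow.
In the residual graph, reachable from Depot: {Depot}.
Min-cut edges: Depot→HubB (4), Depot→Y2 (11); capacity 4 + 11 = 15.

15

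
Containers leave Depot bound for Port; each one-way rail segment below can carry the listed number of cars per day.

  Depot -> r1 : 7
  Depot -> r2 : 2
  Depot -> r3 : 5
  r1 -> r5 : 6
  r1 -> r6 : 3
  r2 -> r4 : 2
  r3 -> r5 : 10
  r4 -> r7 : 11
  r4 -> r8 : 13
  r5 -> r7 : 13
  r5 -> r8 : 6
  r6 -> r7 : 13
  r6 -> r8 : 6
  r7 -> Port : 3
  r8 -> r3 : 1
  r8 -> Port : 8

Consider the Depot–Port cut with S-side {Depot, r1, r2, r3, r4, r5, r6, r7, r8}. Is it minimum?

Yes — it is a minimum cut (capacity 11).

Given cut capacity: 3 + 8 = 11.
Augment Depot→r1→r5→r7→Port: bottleneck 3, flow now 3.
Augment Depot→r1→r5→r8→Port: bottleneck 3, flow now 6.
Augment Depot→r1→r6→r8→Port: bottleneck 1, flow now 7.
Augment Depot→r2→r4→r8→Port: bottleneck 2, flow now 9.
Augment Depot→r3→r5→r8→Port: bottleneck 2, flow now 11.
No augmenting path remains; maximum flow = 11.
Cut capacity 11 equals the max flow, so it is a minimum cut.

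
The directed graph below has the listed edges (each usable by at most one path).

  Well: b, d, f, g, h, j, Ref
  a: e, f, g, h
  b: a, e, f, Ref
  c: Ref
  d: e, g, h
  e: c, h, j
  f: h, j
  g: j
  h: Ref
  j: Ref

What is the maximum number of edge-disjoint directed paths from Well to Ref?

5

Assign every edge capacity 1; by Menger, the answer equals the max flow.
Path Well→Ref (+1); total 1.
Path Well→b→Ref (+1); total 2.
Path Well→h→Ref (+1); total 3.
Path Well→j→Ref (+1); total 4.
Path Well→d→e→c→Ref (+1); total 5.
No residual Well→Ref path; max flow = 5.
Certifying cut of size 5: {Well→Ref, Well→b, Well→d, h→Ref, j→Ref}.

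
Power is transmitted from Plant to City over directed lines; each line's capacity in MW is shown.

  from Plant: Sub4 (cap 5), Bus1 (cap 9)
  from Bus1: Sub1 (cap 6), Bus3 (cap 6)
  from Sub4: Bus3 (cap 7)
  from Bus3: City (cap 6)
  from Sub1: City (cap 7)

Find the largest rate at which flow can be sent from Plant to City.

Augment Plant→Bus1→Bus3→City: bottleneck 6, flow now 6.
Augment Plant→Bus1→Sub1→City: bottleneck 3, flow now 9.
Augment Plant→Sub4→Bus3→Bus1→Sub1→City: bottleneck 3, flow now 12. (uses reverse residual edge)
No augmenting path remains; maximum flow = 12.
In the residual graph, reachable from Plant: {Plant, Bus1, Sub4, Bus3}.
Min-cut edges: Bus1→Sub1 (6), Bus3→City (6); capacity 6 + 6 = 12.
This cut is saturated, so no flow can exceed 12.

12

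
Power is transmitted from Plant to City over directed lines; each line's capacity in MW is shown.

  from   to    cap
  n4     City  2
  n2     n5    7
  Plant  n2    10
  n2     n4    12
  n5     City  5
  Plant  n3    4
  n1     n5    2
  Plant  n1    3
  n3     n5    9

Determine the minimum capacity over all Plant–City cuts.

7

Augment Plant→n1→n5→City: bottleneck 2, flow now 2.
Augment Plant→n2→n4→City: bottleneck 2, flow now 4.
Augment Plant→n2→n5→City: bottleneck 3, flow now 7.
No augmenting path remains; maximum flow = 7.
By max-flow min-cut, the minimum cut capacity equals the max flow.
In the residual graph, reachable from Plant: {Plant, n1, n2, n3, n4, n5}.
Min-cut edges: n4→City (2), n5→City (5); capacity 2 + 5 = 7.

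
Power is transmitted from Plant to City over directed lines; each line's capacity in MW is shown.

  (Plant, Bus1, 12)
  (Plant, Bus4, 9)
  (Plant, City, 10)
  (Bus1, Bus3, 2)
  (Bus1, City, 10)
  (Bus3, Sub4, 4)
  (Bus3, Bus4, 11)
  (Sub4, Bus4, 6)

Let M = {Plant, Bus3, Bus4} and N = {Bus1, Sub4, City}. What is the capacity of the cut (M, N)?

Edges leaving {Plant, Bus3, Bus4}: Plant→Bus1 (12), Plant→City (10), Bus3→Sub4 (4).
Cut capacity = 12 + 10 + 4 = 26.

26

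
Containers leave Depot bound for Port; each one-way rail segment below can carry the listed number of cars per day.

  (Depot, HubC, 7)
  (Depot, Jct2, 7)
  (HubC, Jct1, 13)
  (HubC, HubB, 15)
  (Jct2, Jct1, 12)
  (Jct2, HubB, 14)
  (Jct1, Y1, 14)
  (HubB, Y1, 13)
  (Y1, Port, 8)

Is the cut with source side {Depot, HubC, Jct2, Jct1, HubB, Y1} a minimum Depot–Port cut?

Given cut capacity: 8 = 8.
Augment Depot→HubC→Jct1→Y1→Port: bottleneck 7, flow now 7.
Augment Depot→Jct2→Jct1→Y1→Port: bottleneck 1, flow now 8.
No augmenting path remains; maximum flow = 8.
Cut capacity 8 equals the max flow, so it is a minimum cut.

Yes — it is a minimum cut (capacity 8).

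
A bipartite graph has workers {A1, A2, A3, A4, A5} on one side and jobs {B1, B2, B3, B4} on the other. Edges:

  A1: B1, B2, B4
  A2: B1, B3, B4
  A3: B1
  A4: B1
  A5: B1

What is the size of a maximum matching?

3

Unit-capacity flow: source→left, listed edges, right→sink; max matching = max flow.
Augmenting path A1→B1 (+1); matched 1.
Augmenting path A2→B3 (+1); matched 2.
Augmenting path A3→B1→A1→B2 (+1); matched 3.
No augmenting path remains; maximum matching = 3.
König certificate: {A1, A2, B1} is a vertex cover of size 3 (every listed pair touches it), so no matching can be larger.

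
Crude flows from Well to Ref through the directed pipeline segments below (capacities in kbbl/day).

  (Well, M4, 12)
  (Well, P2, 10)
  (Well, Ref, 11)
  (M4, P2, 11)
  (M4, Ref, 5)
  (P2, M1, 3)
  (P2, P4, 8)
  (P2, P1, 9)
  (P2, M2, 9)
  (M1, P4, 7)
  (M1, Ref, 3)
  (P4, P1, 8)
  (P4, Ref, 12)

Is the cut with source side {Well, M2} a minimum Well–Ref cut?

Given cut capacity: 12 + 10 + 11 = 33.
Augment Well→Ref: bottleneck 11, flow now 11.
Augment Well→M4→Ref: bottleneck 5, flow now 16.
Augment Well→P2→M1→Ref: bottleneck 3, flow now 19.
Augment Well→P2→P4→Ref: bottleneck 7, flow now 26.
Augment Well→M4→P2→P4→Ref: bottleneck 1, flow now 27.
No augmenting path remains; maximum flow = 27.
In the residual graph, reachable from Well: {Well, M4, P2, P1, M2}.
Min-cut edges: Well→Ref (11), M4→Ref (5), P2→M1 (3), P2→P4 (8); capacity 11 + 5 + 3 + 8 = 27.
Cut capacity 33 exceeds the max flow 27, so it is not minimum.

No — its capacity is 33, but the minimum cut has capacity 27.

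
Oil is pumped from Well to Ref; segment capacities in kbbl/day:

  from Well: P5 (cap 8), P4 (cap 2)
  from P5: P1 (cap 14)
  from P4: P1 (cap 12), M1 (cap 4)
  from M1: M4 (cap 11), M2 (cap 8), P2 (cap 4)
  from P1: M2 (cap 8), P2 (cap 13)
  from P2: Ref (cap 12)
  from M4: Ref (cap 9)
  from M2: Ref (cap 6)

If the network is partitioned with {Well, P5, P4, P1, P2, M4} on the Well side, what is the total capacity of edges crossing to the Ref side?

33

Edges leaving {Well, P5, P4, P1, P2, M4}: P4→M1 (4), P1→M2 (8), P2→Ref (12), M4→Ref (9).
Cut capacity = 4 + 8 + 12 + 9 = 33.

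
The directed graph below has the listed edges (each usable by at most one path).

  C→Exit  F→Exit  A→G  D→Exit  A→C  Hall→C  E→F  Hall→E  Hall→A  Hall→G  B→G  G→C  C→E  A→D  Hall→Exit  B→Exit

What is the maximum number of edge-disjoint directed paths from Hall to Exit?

4

Assign every edge capacity 1; by Menger, the answer equals the max flow.
Path Hall→Exit (+1); total 1.
Path Hall→C→Exit (+1); total 2.
Path Hall→A→D→Exit (+1); total 3.
Path Hall→E→F→Exit (+1); total 4.
No residual Hall→Exit path; max flow = 4.
Certifying cut of size 4: {C→Exit, E→F, Hall→A, Hall→Exit}.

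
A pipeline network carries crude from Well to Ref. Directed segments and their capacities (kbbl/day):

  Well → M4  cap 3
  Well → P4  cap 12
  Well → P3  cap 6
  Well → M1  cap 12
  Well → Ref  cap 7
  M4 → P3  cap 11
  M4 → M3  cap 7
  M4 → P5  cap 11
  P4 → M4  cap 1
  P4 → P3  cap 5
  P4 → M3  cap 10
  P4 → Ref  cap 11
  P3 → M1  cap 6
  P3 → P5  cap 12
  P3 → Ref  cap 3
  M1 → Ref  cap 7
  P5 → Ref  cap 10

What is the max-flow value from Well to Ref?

Augment Well→Ref: bottleneck 7, flow now 7.
Augment Well→P4→Ref: bottleneck 11, flow now 18.
Augment Well→P3→Ref: bottleneck 3, flow now 21.
Augment Well→M1→Ref: bottleneck 7, flow now 28.
Augment Well→M4→P5→Ref: bottleneck 3, flow now 31.
Augment Well→P3→P5→Ref: bottleneck 3, flow now 34.
Augment Well→P4→M4→P5→Ref: bottleneck 1, flow now 35.
No augmenting path remains; maximum flow = 35.
In the residual graph, reachable from Well: {Well, M1}.
Min-cut edges: Well→M4 (3), Well→P4 (12), Well→P3 (6), Well→Ref (7), M1→Ref (7); capacity 3 + 12 + 6 + 7 + 7 = 35.
This cut is saturated, so no flow can exceed 35.

35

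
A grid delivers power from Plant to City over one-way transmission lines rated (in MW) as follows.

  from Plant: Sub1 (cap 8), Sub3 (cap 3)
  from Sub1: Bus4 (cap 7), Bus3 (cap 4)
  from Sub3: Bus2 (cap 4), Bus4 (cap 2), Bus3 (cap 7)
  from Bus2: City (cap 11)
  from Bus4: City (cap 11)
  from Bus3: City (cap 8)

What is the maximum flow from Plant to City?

11

Augment Plant→Sub1→Bus4→City: bottleneck 7, flow now 7.
Augment Plant→Sub1→Bus3→City: bottleneck 1, flow now 8.
Augment Plant→Sub3→Bus2→City: bottleneck 3, flow now 11.
No augmenting path remains; maximum flow = 11.
In the residual graph, reachable from Plant: {Plant}.
Min-cut edges: Plant→Sub1 (8), Plant→Sub3 (3); capacity 8 + 3 = 11.
This cut is saturated, so no flow can exceed 11.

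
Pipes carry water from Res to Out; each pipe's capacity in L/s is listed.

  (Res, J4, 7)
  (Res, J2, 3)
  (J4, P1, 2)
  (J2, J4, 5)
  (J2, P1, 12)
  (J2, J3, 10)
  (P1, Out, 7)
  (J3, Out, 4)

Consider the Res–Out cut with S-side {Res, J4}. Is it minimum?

Given cut capacity: 3 + 2 = 5.
Augment Res→J4→P1→Out: bottleneck 2, flow now 2.
Augment Res→J2→P1→Out: bottleneck 3, flow now 5.
No augmenting path remains; maximum flow = 5.
Cut capacity 5 equals the max flow, so it is a minimum cut.

Yes — it is a minimum cut (capacity 5).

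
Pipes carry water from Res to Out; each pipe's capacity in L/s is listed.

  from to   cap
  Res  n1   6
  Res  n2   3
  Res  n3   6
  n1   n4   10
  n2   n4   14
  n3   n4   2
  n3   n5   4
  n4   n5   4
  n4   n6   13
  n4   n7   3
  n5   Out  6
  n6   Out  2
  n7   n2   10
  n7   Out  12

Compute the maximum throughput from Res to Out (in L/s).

11

Augment Res→n3→n5→Out: bottleneck 4, flow now 4.
Augment Res→n1→n4→n5→Out: bottleneck 2, flow now 6.
Augment Res→n1→n4→n6→Out: bottleneck 2, flow now 8.
Augment Res→n1→n4→n7→Out: bottleneck 2, flow now 10.
Augment Res→n2→n4→n7→Out: bottleneck 1, flow now 11.
No augmenting path remains; maximum flow = 11.
In the residual graph, reachable from Res: {Res, n1, n2, n3, n4, n5, n6}.
Min-cut edges: n4→n7 (3), n5→Out (6), n6→Out (2); capacity 3 + 6 + 2 = 11.
This cut is saturated, so no flow can exceed 11.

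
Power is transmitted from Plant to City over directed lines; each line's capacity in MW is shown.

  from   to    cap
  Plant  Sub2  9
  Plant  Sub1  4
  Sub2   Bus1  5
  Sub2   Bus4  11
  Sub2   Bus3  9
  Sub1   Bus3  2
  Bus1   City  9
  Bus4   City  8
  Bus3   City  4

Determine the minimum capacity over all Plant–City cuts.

11

Augment Plant→Sub2→Bus1→City: bottleneck 5, flow now 5.
Augment Plant→Sub2→Bus4→City: bottleneck 4, flow now 9.
Augment Plant→Sub1→Bus3→City: bottleneck 2, flow now 11.
No augmenting path remains; maximum flow = 11.
By max-flow min-cut, the minimum cut capacity equals the max flow.
In the residual graph, reachable from Plant: {Plant, Sub1}.
Min-cut edges: Plant→Sub2 (9), Sub1→Bus3 (2); capacity 9 + 2 = 11.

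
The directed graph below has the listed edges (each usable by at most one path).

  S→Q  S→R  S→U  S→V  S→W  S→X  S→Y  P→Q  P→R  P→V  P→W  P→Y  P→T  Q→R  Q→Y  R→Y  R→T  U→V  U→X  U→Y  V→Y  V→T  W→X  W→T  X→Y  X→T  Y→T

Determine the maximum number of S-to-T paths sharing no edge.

5

Assign every edge capacity 1; by Menger, the answer equals the max flow.
Path S→R→T (+1); total 1.
Path S→V→T (+1); total 2.
Path S→W→T (+1); total 3.
Path S→X→T (+1); total 4.
Path S→Y→T (+1); total 5.
No residual S→T path; max flow = 5.
Certifying cut of size 5: {R→T, S→W, V→T, X→T, Y→T}.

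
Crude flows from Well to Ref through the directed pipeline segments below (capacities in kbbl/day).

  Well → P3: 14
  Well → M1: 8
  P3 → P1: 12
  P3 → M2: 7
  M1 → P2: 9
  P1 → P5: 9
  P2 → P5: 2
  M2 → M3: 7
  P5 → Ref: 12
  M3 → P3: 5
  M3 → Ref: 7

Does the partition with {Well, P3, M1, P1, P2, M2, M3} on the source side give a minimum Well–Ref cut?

Given cut capacity: 9 + 2 + 7 = 18.
Augment Well→P3→P1→P5→Ref: bottleneck 9, flow now 9.
Augment Well→P3→M2→M3→Ref: bottleneck 5, flow now 14.
Augment Well→M1→P2→P5→Ref: bottleneck 2, flow now 16.
No augmenting path remains; maximum flow = 16.
In the residual graph, reachable from Well: {Well, M1, P2}.
Min-cut edges: Well→P3 (14), P2→P5 (2); capacity 14 + 2 = 16.
Cut capacity 18 exceeds the max flow 16, so it is not minimum.

No — its capacity is 18, but the minimum cut has capacity 16.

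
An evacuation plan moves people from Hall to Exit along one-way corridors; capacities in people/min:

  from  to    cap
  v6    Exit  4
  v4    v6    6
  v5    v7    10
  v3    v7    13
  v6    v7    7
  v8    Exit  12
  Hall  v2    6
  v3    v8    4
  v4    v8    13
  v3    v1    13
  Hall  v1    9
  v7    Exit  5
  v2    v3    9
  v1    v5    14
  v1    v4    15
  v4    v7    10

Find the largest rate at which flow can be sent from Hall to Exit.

15

Augment Hall→v1→v4→v6→Exit: bottleneck 4, flow now 4.
Augment Hall→v1→v4→v7→Exit: bottleneck 5, flow now 9.
Augment Hall→v2→v3→v8→Exit: bottleneck 4, flow now 13.
Augment Hall→v2→v3→v1→v4→v8→Exit: bottleneck 2, flow now 15.
No augmenting path remains; maximum flow = 15.
In the residual graph, reachable from Hall: {Hall}.
Min-cut edges: Hall→v1 (9), Hall→v2 (6); capacity 9 + 6 = 15.
This cut is saturated, so no flow can exceed 15.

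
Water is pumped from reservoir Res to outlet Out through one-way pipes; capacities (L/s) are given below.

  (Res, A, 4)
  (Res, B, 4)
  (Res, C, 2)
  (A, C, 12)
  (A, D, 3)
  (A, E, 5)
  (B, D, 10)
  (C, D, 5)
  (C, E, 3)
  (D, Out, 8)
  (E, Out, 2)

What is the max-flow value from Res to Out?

10

Augment Res→A→D→Out: bottleneck 3, flow now 3.
Augment Res→A→E→Out: bottleneck 1, flow now 4.
Augment Res→B→D→Out: bottleneck 4, flow now 8.
Augment Res→C→D→Out: bottleneck 1, flow now 9.
Augment Res→C→E→Out: bottleneck 1, flow now 10.
No augmenting path remains; maximum flow = 10.
In the residual graph, reachable from Res: {Res}.
Min-cut edges: Res→A (4), Res→B (4), Res→C (2); capacity 4 + 4 + 2 = 10.
This cut is saturated, so no flow can exceed 10.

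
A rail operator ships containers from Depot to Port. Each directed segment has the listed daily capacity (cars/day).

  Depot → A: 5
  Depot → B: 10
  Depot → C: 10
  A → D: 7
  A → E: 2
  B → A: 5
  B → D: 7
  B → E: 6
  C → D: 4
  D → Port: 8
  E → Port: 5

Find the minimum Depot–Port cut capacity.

13

Augment Depot→A→D→Port: bottleneck 5, flow now 5.
Augment Depot→B→D→Port: bottleneck 3, flow now 8.
Augment Depot→B→E→Port: bottleneck 5, flow now 13.
No augmenting path remains; maximum flow = 13.
By max-flow min-cut, the minimum cut capacity equals the max flow.
In the residual graph, reachable from Depot: {Depot, A, B, C, D, E}.
Min-cut edges: D→Port (8), E→Port (5); capacity 8 + 5 = 13.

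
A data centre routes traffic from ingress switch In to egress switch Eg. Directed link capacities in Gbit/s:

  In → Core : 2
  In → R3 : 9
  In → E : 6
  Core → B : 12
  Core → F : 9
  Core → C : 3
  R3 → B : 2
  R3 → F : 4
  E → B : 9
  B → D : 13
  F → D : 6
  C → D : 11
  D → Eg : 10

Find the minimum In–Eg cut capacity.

10

Augment In→Core→B→D→Eg: bottleneck 2, flow now 2.
Augment In→R3→B→D→Eg: bottleneck 2, flow now 4.
Augment In→R3→F→D→Eg: bottleneck 4, flow now 8.
Augment In→E→B→D→Eg: bottleneck 2, flow now 10.
No augmenting path remains; maximum flow = 10.
By max-flow min-cut, the minimum cut capacity equals the max flow.
In the residual graph, reachable from In: {In, Core, R3, E, B, F, C, D}.
Min-cut edges: D→Eg (10); capacity 10 = 10.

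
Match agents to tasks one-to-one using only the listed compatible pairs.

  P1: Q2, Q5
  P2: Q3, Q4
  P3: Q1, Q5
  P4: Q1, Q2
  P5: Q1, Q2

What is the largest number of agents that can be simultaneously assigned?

Unit-capacity flow: source→left, listed edges, right→sink; max matching = max flow.
Augmenting path P1→Q2 (+1); matched 1.
Augmenting path P2→Q3 (+1); matched 2.
Augmenting path P3→Q1 (+1); matched 3.
Augmenting path P4→Q1→P3→Q5 (+1); matched 4.
No augmenting path remains; maximum matching = 4.
König certificate: {P2, Q1, Q2, Q5} is a vertex cover of size 4 (every listed pair touches it), so no matching can be larger.

4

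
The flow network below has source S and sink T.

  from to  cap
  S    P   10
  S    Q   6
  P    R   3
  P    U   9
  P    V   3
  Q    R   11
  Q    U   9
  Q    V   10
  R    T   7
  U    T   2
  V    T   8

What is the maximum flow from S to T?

Augment S→P→R→T: bottleneck 3, flow now 3.
Augment S→P→U→T: bottleneck 2, flow now 5.
Augment S→P→V→T: bottleneck 3, flow now 8.
Augment S→Q→R→T: bottleneck 4, flow now 12.
Augment S→Q→V→T: bottleneck 2, flow now 14.
No augmenting path remains; maximum flow = 14.
In the residual graph, reachable from S: {S, P, U}.
Min-cut edges: S→Q (6), P→R (3), P→V (3), U→T (2); capacity 6 + 3 + 3 + 2 = 14.
This cut is saturated, so no flow can exceed 14.

14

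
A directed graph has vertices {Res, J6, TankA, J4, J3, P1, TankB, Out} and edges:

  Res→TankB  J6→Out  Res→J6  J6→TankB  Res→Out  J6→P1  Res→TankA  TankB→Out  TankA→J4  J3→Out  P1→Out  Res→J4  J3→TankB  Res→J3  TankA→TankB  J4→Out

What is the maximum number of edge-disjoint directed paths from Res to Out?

Assign every edge capacity 1; by Menger, the answer equals the max flow.
Path Res→Out (+1); total 1.
Path Res→J6→Out (+1); total 2.
Path Res→J4→Out (+1); total 3.
Path Res→J3→Out (+1); total 4.
Path Res→TankB→Out (+1); total 5.
No residual Res→Out path; max flow = 5.
Certifying cut of size 5: {J4→Out, Res→J3, Res→J6, Res→Out, TankB→Out}.

5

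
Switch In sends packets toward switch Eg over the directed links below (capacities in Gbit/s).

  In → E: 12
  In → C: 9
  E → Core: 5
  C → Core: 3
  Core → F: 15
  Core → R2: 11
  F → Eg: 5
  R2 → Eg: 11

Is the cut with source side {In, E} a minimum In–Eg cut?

Given cut capacity: 9 + 5 = 14.
Augment In→E→Core→F→Eg: bottleneck 5, flow now 5.
Augment In→C→Core→R2→Eg: bottleneck 3, flow now 8.
No augmenting path remains; maximum flow = 8.
In the residual graph, reachable from In: {In, E, C}.
Min-cut edges: E→Core (5), C→Core (3); capacity 5 + 3 = 8.
Cut capacity 14 exceeds the max flow 8, so it is not minimum.

No — its capacity is 14, but the minimum cut has capacity 8.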